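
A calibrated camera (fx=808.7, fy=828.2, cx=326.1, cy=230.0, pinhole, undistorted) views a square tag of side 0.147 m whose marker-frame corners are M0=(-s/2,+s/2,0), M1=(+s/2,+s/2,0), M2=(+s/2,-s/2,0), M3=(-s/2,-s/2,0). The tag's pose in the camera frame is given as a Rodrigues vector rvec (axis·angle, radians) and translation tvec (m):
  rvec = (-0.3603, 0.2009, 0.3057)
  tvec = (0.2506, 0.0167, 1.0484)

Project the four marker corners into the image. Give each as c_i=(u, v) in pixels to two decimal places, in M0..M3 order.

Intrinsics K: fx=808.7, fy=828.2, cx=326.1, cy=230.0
Marker side s = 0.147 m; corners in marker frame (Z=0):
  M0 = (-0.0735, +0.0735, 0)
  M1 = (+0.0735, +0.0735, 0)
  M2 = (+0.0735, -0.0735, 0)
  M3 = (-0.0735, -0.0735, 0)
rvec = (-0.3603, 0.2009, 0.3057), |rvec| = θ = 0.51345 rad = 29.418°
Rodrigues: sinθ=0.49118, 1−cosθ=0.12894; R = I + sinθ·[k]× + (1−cosθ)·[k]×²:
    [+0.93455 -0.32785 +0.13832]
    [+0.25704 +0.89080 +0.37472]
    [-0.24606 -0.31464 +0.91676]
t = (0.2506, 0.0167, 1.0484) m
M0: Pc = R·M0+t = (+0.15781, +0.06328, +1.04336); u = 808.7·(+0.15781)/1.04336 + 326.1 = 448.4202, v = 828.2·(+0.06328)/1.04336 + 230.0 = 280.2314
M1: Pc = R·M1+t = (+0.29519, +0.10107, +1.00719); u = 808.7·(+0.29519)/1.00719 + 326.1 = 563.1184, v = 828.2·(+0.10107)/1.00719 + 230.0 = 313.1054
M2: Pc = R·M2+t = (+0.34339, -0.02988, +1.05344); u = 808.7·(+0.34339)/1.05344 + 326.1 = 589.7091, v = 828.2·(-0.02988)/1.05344 + 230.0 = 206.5079
M3: Pc = R·M3+t = (+0.20601, -0.06767, +1.08961); u = 808.7·(+0.20601)/1.08961 + 326.1 = 478.9969, v = 828.2·(-0.06767)/1.08961 + 230.0 = 178.5679

c0=(448.42, 280.23) c1=(563.12, 313.11) c2=(589.71, 206.51) c3=(479.00, 178.57)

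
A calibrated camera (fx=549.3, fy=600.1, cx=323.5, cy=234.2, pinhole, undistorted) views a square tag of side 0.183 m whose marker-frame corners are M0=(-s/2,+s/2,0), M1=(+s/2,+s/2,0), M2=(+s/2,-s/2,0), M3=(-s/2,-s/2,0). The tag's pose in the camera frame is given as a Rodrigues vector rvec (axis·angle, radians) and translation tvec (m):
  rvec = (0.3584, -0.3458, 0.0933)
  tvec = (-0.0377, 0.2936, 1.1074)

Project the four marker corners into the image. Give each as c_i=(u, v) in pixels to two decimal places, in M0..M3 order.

c0=(255.34, 438.47) c1=(339.63, 430.06) c2=(354.09, 348.28) c3=(265.86, 352.20)

Intrinsics K: fx=549.3, fy=600.1, cx=323.5, cy=234.2
Marker side s = 0.183 m; corners in marker frame (Z=0):
  M0 = (-0.0915, +0.0915, 0)
  M1 = (+0.0915, +0.0915, 0)
  M2 = (+0.0915, -0.0915, 0)
  M3 = (-0.0915, -0.0915, 0)
rvec = (0.3584, -0.3458, 0.0933), |rvec| = θ = 0.50669 rad = 29.031°
Rodrigues: sinθ=0.48528, 1−cosθ=0.12564; R = I + sinθ·[k]× + (1−cosθ)·[k]×²:
    [+0.93722 -0.15001 -0.31483]
    [+0.02871 +0.93288 -0.35905]
    [+0.34756 +0.32747 +0.87862]
t = (-0.0377, 0.2936, 1.1074) m
M0: Pc = R·M0+t = (-0.13718, +0.37633, +1.10556); u = 549.3·(-0.13718)/1.10556 + 323.5 = 255.3411, v = 600.1·(+0.37633)/1.10556 + 234.2 = 438.4731
M1: Pc = R·M1+t = (+0.03433, +0.38158, +1.16917); u = 549.3·(+0.03433)/1.16917 + 323.5 = 339.6288, v = 600.1·(+0.38158)/1.16917 + 234.2 = 430.0569
M2: Pc = R·M2+t = (+0.06178, +0.21087, +1.10924); u = 549.3·(+0.06178)/1.10924 + 323.5 = 354.0946, v = 600.1·(+0.21087)/1.10924 + 234.2 = 348.2802
M3: Pc = R·M3+t = (-0.10973, +0.20562, +1.04563); u = 549.3·(-0.10973)/1.04563 + 323.5 = 265.8562, v = 600.1·(+0.20562)/1.04563 + 234.2 = 352.2045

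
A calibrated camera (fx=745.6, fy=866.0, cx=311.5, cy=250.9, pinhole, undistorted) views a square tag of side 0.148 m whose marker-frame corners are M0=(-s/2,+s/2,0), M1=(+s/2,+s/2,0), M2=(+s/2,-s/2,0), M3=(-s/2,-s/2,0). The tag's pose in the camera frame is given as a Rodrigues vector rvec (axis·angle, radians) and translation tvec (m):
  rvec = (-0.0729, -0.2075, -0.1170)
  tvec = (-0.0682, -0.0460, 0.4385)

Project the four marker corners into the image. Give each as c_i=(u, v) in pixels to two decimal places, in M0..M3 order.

Intrinsics K: fx=745.6, fy=866.0, cx=311.5, cy=250.9
Marker side s = 0.148 m; corners in marker frame (Z=0):
  M0 = (-0.0740, +0.0740, 0)
  M1 = (+0.0740, +0.0740, 0)
  M2 = (+0.0740, -0.0740, 0)
  M3 = (-0.0740, -0.0740, 0)
rvec = (-0.0729, -0.2075, -0.1170), |rvec| = θ = 0.24912 rad = 14.273°
Rodrigues: sinθ=0.24655, 1−cosθ=0.03087; R = I + sinθ·[k]× + (1−cosθ)·[k]×²:
    [+0.97177 +0.12332 -0.20112]
    [-0.10827 +0.99055 +0.08422]
    [+0.20960 -0.06007 +0.97594]
t = (-0.0682, -0.0460, 0.4385) m
M0: Pc = R·M0+t = (-0.13099, +0.03531, +0.41854); u = 745.6·(-0.13099)/0.41854 + 311.5 = 78.1602, v = 866.0·(+0.03531)/0.41854 + 250.9 = 323.9641
M1: Pc = R·M1+t = (+0.01284, +0.01929, +0.44957); u = 745.6·(+0.01284)/0.44957 + 311.5 = 332.7897, v = 866.0·(+0.01929)/0.44957 + 250.9 = 288.0557
M2: Pc = R·M2+t = (-0.00541, -0.12731, +0.45846); u = 745.6·(-0.00541)/0.45846 + 311.5 = 302.6946, v = 866.0·(-0.12731)/0.45846 + 250.9 = 10.4133
M3: Pc = R·M3+t = (-0.14924, -0.11129, +0.42743); u = 745.6·(-0.14924)/0.42743 + 311.5 = 51.1773, v = 866.0·(-0.11129)/0.42743 + 250.9 = 25.4248

c0=(78.16, 323.96) c1=(332.79, 288.06) c2=(302.69, 10.41) c3=(51.18, 25.42)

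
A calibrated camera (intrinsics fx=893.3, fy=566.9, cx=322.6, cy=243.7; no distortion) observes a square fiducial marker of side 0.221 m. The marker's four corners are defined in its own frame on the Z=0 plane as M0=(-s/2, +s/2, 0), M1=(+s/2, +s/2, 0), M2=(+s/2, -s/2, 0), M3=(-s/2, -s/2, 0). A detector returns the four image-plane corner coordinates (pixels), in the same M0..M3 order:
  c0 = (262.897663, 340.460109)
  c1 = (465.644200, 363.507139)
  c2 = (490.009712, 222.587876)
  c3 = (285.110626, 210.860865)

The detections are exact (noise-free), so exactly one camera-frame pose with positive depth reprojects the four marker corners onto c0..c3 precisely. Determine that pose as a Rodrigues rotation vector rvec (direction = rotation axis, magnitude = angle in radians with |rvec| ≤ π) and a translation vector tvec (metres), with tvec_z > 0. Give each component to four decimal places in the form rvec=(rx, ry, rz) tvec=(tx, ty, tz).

Intrinsics K: fx=893.3, fy=566.9, cx=322.6, cy=243.7
Marker side s = 0.221 m; corners in marker frame (Z=0):
  M0 = (-0.1105, +0.1105, 0)
  M1 = (+0.1105, +0.1105, 0)
  M2 = (+0.1105, -0.1105, 0)
  M3 = (-0.1105, -0.1105, 0)
Detected image corners:
  c0 = (262.897663, 340.460109) px
  c1 = (465.644200, 363.507139) px
  c2 = (490.009712, 222.587876) px
  c3 = (285.110626, 210.860865) px
Planar DLT: solve 8×8 A·h = b for H (H[2,2]=1):
  H  [+779.70089 -103.50384 +371.63883]
  H  [-29.15882 +612.22518 +284.02293]
  H  [-0.37927 +0.00445 +1.00000]
B = K⁻¹H; ‖b₁‖=1.084430, ‖b₂‖=1.084430; λ = 2/(‖b₁‖+‖b₂‖) = 0.922143, sign → tz>0 ⇒ λ=+0.922143
r₁ = λ·B[:,0] = (+0.93118,+0.10291,-0.34974); r₂ = λ·B[:,1] = (-0.10833,+0.99411,+0.00410)
r₃ = r₁×r₂ = (+0.34810,+0.03406,+0.93684); SVD([r₁ r₂ r₃]) → R = UVᵀ:
  R  [+0.93118 -0.10833 +0.34810]
  R  [+0.10291 +0.99411 +0.03406]
  R  [-0.34974 +0.00410 +0.93684]
t = (+0.05062, +0.06559, +0.92214) m
tr R = 2.862123; θ = arccos((tr R − 1)/2) = 0.373484 rad = 21.399°
axis k = ((R−Rᵀ)₃₂, (R−Rᵀ)₁₃, (R−Rᵀ)₂₁) / (2 sinθ) = (-0.041056, +0.956302, +0.289483)
rvec = θ·k = (-0.015334, +0.357164, +0.108118)

rvec=(-0.0153, 0.3572, 0.1081) tvec=(0.0506, 0.0656, 0.9221)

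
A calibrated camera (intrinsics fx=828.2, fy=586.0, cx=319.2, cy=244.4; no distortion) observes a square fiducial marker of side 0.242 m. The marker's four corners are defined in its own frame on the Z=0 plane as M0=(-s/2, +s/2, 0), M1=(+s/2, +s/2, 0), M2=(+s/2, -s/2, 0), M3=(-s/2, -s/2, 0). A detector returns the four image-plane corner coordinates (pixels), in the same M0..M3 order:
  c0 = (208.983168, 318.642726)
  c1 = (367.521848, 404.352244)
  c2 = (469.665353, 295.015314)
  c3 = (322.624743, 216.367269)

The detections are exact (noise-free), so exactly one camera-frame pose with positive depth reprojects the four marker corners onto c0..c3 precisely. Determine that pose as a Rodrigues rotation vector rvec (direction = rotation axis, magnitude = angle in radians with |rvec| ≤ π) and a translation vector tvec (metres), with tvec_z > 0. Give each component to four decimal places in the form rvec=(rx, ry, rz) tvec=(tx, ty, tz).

rvec=(-0.3445, -0.0911, 0.6456) tvec=(0.0315, 0.1108, 1.0478)

Intrinsics K: fx=828.2, fy=586.0, cx=319.2, cy=244.4
Marker side s = 0.242 m; corners in marker frame (Z=0):
  M0 = (-0.1210, +0.1210, 0)
  M1 = (+0.1210, +0.1210, 0)
  M2 = (+0.1210, -0.1210, 0)
  M3 = (-0.1210, -0.1210, 0)
Detected image corners:
  c0 = (208.983168, 318.642726) px
  c1 = (367.521848, 404.352244) px
  c2 = (469.665353, 295.015314) px
  c3 = (322.624743, 216.367269) px
Planar DLT: solve 8×8 A·h = b for H (H[2,2]=1):
  H  [+622.85269 -557.65945 +344.12609]
  H  [+332.17795 +336.39259 +306.39380]
  H  [-0.02212 -0.32659 +1.00000]
B = K⁻¹H; ‖b₁‖=0.954383, ‖b₂‖=0.954383; λ = 2/(‖b₁‖+‖b₂‖) = 1.047797, sign → tz>0 ⇒ λ=+1.047797
r₁ = λ·B[:,0] = (+0.79694,+0.60362,-0.02318); r₂ = λ·B[:,1] = (-0.57363,+0.74421,-0.34220)
r₃ = r₁×r₂ = (-0.18931,+0.28601,+0.93934); SVD([r₁ r₂ r₃]) → R = UVᵀ:
  R  [+0.79694 -0.57363 -0.18931]
  R  [+0.60362 +0.74421 +0.28601]
  R  [-0.02318 -0.34220 +0.93934]
t = (+0.03154, +0.11085, +1.04780) m
tr R = 2.480483; θ = arccos((tr R − 1)/2) = 0.737367 rad = 42.248°
axis k = ((R−Rᵀ)₃₂, (R−Rᵀ)₁₃, (R−Rᵀ)₂₁) / (2 sinθ) = (-0.467181, -0.123543, +0.875488)
rvec = θ·k = (-0.344484, -0.091096, +0.645555)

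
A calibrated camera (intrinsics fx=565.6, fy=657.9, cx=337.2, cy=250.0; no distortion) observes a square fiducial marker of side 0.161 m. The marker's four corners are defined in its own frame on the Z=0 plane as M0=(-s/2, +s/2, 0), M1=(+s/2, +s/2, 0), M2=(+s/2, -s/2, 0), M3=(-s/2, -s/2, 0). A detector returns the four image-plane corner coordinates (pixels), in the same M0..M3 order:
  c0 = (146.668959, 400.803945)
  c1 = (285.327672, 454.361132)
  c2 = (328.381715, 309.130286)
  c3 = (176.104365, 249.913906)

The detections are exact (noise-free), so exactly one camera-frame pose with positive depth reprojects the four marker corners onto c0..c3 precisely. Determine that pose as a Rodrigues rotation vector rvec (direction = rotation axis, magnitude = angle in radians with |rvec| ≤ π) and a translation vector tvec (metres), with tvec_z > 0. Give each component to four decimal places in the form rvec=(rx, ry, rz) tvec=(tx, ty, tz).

rvec=(0.3544, 0.0491, 0.3215) tvec=(-0.1094, 0.0970, 0.5958)

Intrinsics K: fx=565.6, fy=657.9, cx=337.2, cy=250.0
Marker side s = 0.161 m; corners in marker frame (Z=0):
  M0 = (-0.0805, +0.0805, 0)
  M1 = (+0.0805, +0.0805, 0)
  M2 = (+0.0805, -0.0805, 0)
  M3 = (-0.0805, -0.0805, 0)
Detected image corners:
  c0 = (146.668959, 400.803945) px
  c1 = (285.327672, 454.361132) px
  c2 = (328.381715, 309.130286) px
  c3 = (176.104365, 249.913906) px
Planar DLT: solve 8×8 A·h = b for H (H[2,2]=1):
  H  [+904.94735 -88.18396 +233.35239]
  H  [+354.55219 +1126.47919 +357.07236]
  H  [+0.01457 +0.58512 +1.00000]
B = K⁻¹H; ‖b₁‖=1.678366, ‖b₂‖=1.678366; λ = 2/(‖b₁‖+‖b₂‖) = 0.595818, sign → tz>0 ⇒ λ=+0.595818
r₁ = λ·B[:,0] = (+0.94812,+0.31780,+0.00868); r₂ = λ·B[:,1] = (-0.30074,+0.88770,+0.34862)
r₃ = r₁×r₂ = (+0.10308,-0.33315,+0.93722); SVD([r₁ r₂ r₃]) → R = UVᵀ:
  R  [+0.94812 -0.30074 +0.10308]
  R  [+0.31780 +0.88770 -0.33315]
  R  [+0.00868 +0.34862 +0.93722]
t = (-0.10940, +0.09697, +0.59582) m
tr R = 2.773046; θ = arccos((tr R − 1)/2) = 0.481021 rad = 27.560°
axis k = ((R−Rᵀ)₃₂, (R−Rᵀ)₁₃, (R−Rᵀ)₂₁) / (2 sinθ) = (+0.736756, +0.102017, +0.668419)
rvec = θ·k = (+0.354395, +0.049072, +0.321524)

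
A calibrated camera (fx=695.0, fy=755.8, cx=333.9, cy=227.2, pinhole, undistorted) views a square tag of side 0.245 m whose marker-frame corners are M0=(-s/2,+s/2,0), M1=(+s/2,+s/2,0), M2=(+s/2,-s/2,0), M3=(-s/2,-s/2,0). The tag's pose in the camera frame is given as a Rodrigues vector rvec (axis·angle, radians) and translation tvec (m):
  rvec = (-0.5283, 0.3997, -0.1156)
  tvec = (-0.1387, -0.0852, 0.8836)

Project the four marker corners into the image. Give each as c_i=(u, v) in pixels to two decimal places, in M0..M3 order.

c0=(132.23, 267.17) c1=(310.94, 221.85) c2=(313.10, 46.70) c3=(156.88, 101.07)

Intrinsics K: fx=695.0, fy=755.8, cx=333.9, cy=227.2
Marker side s = 0.245 m; corners in marker frame (Z=0):
  M0 = (-0.1225, +0.1225, 0)
  M1 = (+0.1225, +0.1225, 0)
  M2 = (+0.1225, -0.1225, 0)
  M3 = (-0.1225, -0.1225, 0)
rvec = (-0.5283, 0.3997, -0.1156), |rvec| = θ = 0.67248 rad = 38.530°
Rodrigues: sinθ=0.62293, 1−cosθ=0.21772; R = I + sinθ·[k]× + (1−cosθ)·[k]×²:
    [+0.91665 +0.00542 +0.39965]
    [-0.20874 +0.85920 +0.46713]
    [-0.34085 -0.51162 +0.78872]
t = (-0.1387, -0.0852, 0.8836) m
M0: Pc = R·M0+t = (-0.25033, +0.04562, +0.86268); u = 695.0·(-0.25033)/0.86268 + 333.9 = 132.2304, v = 755.8·(+0.04562)/0.86268 + 227.2 = 267.1703
M1: Pc = R·M1+t = (-0.02575, -0.00552, +0.77917); u = 695.0·(-0.02575)/0.77917 + 333.9 = 310.9352, v = 755.8·(-0.00552)/0.77917 + 227.2 = 221.8460
M2: Pc = R·M2+t = (-0.02707, -0.21602, +0.90452); u = 695.0·(-0.02707)/0.90452 + 333.9 = 313.0972, v = 755.8·(-0.21602)/0.90452 + 227.2 = 46.6954
M3: Pc = R·M3+t = (-0.25165, -0.16488, +0.98803); u = 695.0·(-0.25165)/0.98803 + 333.9 = 156.8811, v = 755.8·(-0.16488)/0.98803 + 227.2 = 101.0732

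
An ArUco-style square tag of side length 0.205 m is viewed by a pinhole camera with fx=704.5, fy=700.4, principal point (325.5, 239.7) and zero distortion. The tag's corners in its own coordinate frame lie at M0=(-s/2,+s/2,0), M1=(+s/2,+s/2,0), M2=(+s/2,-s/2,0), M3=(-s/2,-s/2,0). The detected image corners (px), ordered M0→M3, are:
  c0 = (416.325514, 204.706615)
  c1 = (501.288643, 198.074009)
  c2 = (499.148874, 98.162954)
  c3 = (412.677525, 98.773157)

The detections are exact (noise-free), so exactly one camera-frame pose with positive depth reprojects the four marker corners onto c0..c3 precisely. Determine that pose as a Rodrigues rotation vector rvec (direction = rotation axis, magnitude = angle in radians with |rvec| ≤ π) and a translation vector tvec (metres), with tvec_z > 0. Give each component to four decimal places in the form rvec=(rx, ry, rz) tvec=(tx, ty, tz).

Intrinsics K: fx=704.5, fy=700.4, cx=325.5, cy=239.7
Marker side s = 0.205 m; corners in marker frame (Z=0):
  M0 = (-0.1025, +0.1025, 0)
  M1 = (+0.1025, +0.1025, 0)
  M2 = (+0.1025, -0.1025, 0)
  M3 = (-0.1025, -0.1025, 0)
Detected image corners:
  c0 = (416.325514, 204.706615) px
  c1 = (501.288643, 198.074009) px
  c2 = (499.148874, 98.162954) px
  c3 = (412.677525, 98.773157) px
Planar DLT: solve 8×8 A·h = b for H (H[2,2]=1):
  H  [+549.87530 +48.81470 +458.63711]
  H  [+25.41649 +513.03619 +150.27714]
  H  [+0.28811 +0.07610 +1.00000]
B = K⁻¹H; ‖b₁‖=0.711352, ‖b₂‖=0.711352; λ = 2/(‖b₁‖+‖b₂‖) = 1.405775, sign → tz>0 ⇒ λ=+1.405775
r₁ = λ·B[:,0] = (+0.91010,-0.08760,+0.40502); r₂ = λ·B[:,1] = (+0.04798,+0.99310,+0.10698)
r₃ = r₁×r₂ = (-0.41160,-0.07794,+0.90803); SVD([r₁ r₂ r₃]) → R = UVᵀ:
  R  [+0.91010 +0.04798 -0.41160]
  R  [-0.08760 +0.99310 -0.07794]
  R  [+0.40502 +0.10698 +0.90803]
t = (+0.26566, -0.17948, +1.40577) m
tr R = 2.811230; θ = arccos((tr R − 1)/2) = 0.437968 rad = 25.094°
axis k = ((R−Rᵀ)₃₂, (R−Rᵀ)₁₃, (R−Rᵀ)₂₁) / (2 sinθ) = (+0.218015, -0.962768, -0.159837)
rvec = θ·k = (+0.095484, -0.421662, -0.070004)

rvec=(0.0955, -0.4217, -0.0700) tvec=(0.2657, -0.1795, 1.4058)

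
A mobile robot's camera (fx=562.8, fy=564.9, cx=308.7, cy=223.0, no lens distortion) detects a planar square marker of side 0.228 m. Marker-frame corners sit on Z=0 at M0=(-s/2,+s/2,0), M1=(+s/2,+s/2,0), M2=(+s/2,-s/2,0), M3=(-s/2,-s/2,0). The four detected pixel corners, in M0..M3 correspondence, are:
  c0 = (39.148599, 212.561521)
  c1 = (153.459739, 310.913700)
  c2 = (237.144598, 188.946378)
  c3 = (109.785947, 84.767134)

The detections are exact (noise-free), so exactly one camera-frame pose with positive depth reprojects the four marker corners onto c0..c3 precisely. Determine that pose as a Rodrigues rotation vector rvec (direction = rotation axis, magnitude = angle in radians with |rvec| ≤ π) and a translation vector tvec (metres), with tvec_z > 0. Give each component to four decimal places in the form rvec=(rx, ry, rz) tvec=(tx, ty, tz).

Intrinsics K: fx=562.8, fy=564.9, cx=308.7, cy=223.0
Marker side s = 0.228 m; corners in marker frame (Z=0):
  M0 = (-0.1140, +0.1140, 0)
  M1 = (+0.1140, +0.1140, 0)
  M2 = (+0.1140, -0.1140, 0)
  M3 = (-0.1140, -0.1140, 0)
Detected image corners:
  c0 = (39.148599, 212.561521) px
  c1 = (153.459739, 310.913700) px
  c2 = (237.144598, 188.946378) px
  c3 = (109.785947, 84.767134) px
Planar DLT: solve 8×8 A·h = b for H (H[2,2]=1):
  H  [+512.73804 -284.34000 +132.31972]
  H  [+420.01455 +627.23954 +201.44893]
  H  [-0.11818 +0.39812 +1.00000]
B = K⁻¹H; ‖b₁‖=1.261217, ‖b₂‖=1.261217; λ = 2/(‖b₁‖+‖b₂‖) = 0.792885, sign → tz>0 ⇒ λ=+0.792885
r₁ = λ·B[:,0] = (+0.77375,+0.62652,-0.09370); r₂ = λ·B[:,1] = (-0.57373,+0.75577,+0.31566)
r₃ = r₁×r₂ = (+0.26859,-0.19049,+0.94423); SVD([r₁ r₂ r₃]) → R = UVᵀ:
  R  [+0.77375 -0.57373 +0.26859]
  R  [+0.62652 +0.75577 -0.19049]
  R  [-0.09370 +0.31566 +0.94423]
t = (-0.24849, -0.03025, +0.79289) m
tr R = 2.473760; θ = arccos((tr R − 1)/2) = 0.742353 rad = 42.534°
axis k = ((R−Rᵀ)₃₂, (R−Rᵀ)₁₃, (R−Rᵀ)₂₁) / (2 sinθ) = (+0.374358, +0.267959, +0.887724)
rvec = θ·k = (+0.277906, +0.198920, +0.659005)

rvec=(0.2779, 0.1989, 0.6590) tvec=(-0.2485, -0.0302, 0.7929)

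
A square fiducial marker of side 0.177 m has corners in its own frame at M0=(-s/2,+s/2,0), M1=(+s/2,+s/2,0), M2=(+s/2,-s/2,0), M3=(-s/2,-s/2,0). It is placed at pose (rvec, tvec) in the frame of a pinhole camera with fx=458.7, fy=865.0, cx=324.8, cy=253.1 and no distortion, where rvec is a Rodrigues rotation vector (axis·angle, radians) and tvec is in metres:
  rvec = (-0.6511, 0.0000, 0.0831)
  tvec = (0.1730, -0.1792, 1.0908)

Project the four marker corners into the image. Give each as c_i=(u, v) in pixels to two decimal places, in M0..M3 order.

c0=(359.20, 156.64) c1=(437.54, 167.64) c2=(432.46, 69.45) c3=(361.46, 59.87)

Intrinsics K: fx=458.7, fy=865.0, cx=324.8, cy=253.1
Marker side s = 0.177 m; corners in marker frame (Z=0):
  M0 = (-0.0885, +0.0885, 0)
  M1 = (+0.0885, +0.0885, 0)
  M2 = (+0.0885, -0.0885, 0)
  M3 = (-0.0885, -0.0885, 0)
rvec = (-0.6511, 0.0000, 0.0831), |rvec| = θ = 0.65638 rad = 37.608°
Rodrigues: sinθ=0.61025, 1−cosθ=0.20779; R = I + sinθ·[k]× + (1−cosθ)·[k]×²:
    [+0.99667 -0.07726 -0.02610]
    [+0.07726 +0.79221 +0.60534]
    [-0.02610 -0.60534 +0.79554]
t = (0.1730, -0.1792, 1.0908) m
M0: Pc = R·M0+t = (+0.07796, -0.11593, +1.03954); u = 458.7·(+0.07796)/1.03954 + 324.8 = 359.1990, v = 865.0·(-0.11593)/1.03954 + 253.1 = 156.6367
M1: Pc = R·M1+t = (+0.25437, -0.10225, +1.03492); u = 458.7·(+0.25437)/1.03492 + 324.8 = 437.5418, v = 865.0·(-0.10225)/1.03492 + 253.1 = 167.6360
M2: Pc = R·M2+t = (+0.26804, -0.24247, +1.14206); u = 458.7·(+0.26804)/1.14206 + 324.8 = 432.4571, v = 865.0·(-0.24247)/1.14206 + 253.1 = 69.4510
M3: Pc = R·M3+t = (+0.09163, -0.25615, +1.14668); u = 458.7·(+0.09163)/1.14668 + 324.8 = 361.4551, v = 865.0·(-0.25615)/1.14668 + 253.1 = 59.8749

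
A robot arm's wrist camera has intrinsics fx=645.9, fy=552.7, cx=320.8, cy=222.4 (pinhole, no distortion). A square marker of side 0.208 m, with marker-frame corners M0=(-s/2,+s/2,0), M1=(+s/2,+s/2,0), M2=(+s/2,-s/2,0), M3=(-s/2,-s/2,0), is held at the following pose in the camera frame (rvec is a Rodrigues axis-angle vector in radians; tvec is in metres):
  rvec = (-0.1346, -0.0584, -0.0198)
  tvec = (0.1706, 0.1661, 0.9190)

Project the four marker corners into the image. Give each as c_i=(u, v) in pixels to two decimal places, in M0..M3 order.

c0=(370.56, 388.89) c1=(517.03, 384.63) c2=(507.84, 258.55) c3=(365.64, 260.99)

Intrinsics K: fx=645.9, fy=552.7, cx=320.8, cy=222.4
Marker side s = 0.208 m; corners in marker frame (Z=0):
  M0 = (-0.1040, +0.1040, 0)
  M1 = (+0.1040, +0.1040, 0)
  M2 = (+0.1040, -0.1040, 0)
  M3 = (-0.1040, -0.1040, 0)
rvec = (-0.1346, -0.0584, -0.0198), |rvec| = θ = 0.14805 rad = 8.483°
Rodrigues: sinθ=0.14751, 1−cosθ=0.01094; R = I + sinθ·[k]× + (1−cosθ)·[k]×²:
    [+0.99810 +0.02365 -0.05686]
    [-0.01580 +0.99076 +0.13469]
    [+0.05952 -0.13353 +0.98926]
t = (0.1706, 0.1661, 0.9190) m
M0: Pc = R·M0+t = (+0.06926, +0.27078, +0.89892); u = 645.9·(+0.06926)/0.89892 + 320.8 = 370.5630, v = 552.7·(+0.27078)/0.89892 + 222.4 = 388.8901
M1: Pc = R·M1+t = (+0.27686, +0.26750, +0.91130); u = 645.9·(+0.27686)/0.91130 + 320.8 = 517.0305, v = 552.7·(+0.26750)/0.91130 + 222.4 = 384.6346
M2: Pc = R·M2+t = (+0.27194, +0.06142, +0.93908); u = 645.9·(+0.27194)/0.93908 + 320.8 = 507.8432, v = 552.7·(+0.06142)/0.93908 + 222.4 = 258.5474
M3: Pc = R·M3+t = (+0.06434, +0.06470, +0.92670); u = 645.9·(+0.06434)/0.92670 + 320.8 = 365.6428, v = 552.7·(+0.06470)/0.92670 + 222.4 = 260.9909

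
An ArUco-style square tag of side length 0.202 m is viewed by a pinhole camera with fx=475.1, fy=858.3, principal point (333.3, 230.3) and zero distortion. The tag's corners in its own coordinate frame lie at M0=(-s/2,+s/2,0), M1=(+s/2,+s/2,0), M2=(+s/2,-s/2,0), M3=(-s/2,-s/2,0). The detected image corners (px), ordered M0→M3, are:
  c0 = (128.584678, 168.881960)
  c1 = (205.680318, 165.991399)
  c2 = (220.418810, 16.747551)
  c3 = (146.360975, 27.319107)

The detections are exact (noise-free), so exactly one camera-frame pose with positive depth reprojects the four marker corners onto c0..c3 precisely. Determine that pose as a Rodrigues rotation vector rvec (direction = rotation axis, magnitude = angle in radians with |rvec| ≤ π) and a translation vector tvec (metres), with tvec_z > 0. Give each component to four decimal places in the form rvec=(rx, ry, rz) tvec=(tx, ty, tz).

rvec=(-0.2964, 0.2990, 0.0492) tvec=(-0.3636, -0.1740, 1.0874)

Intrinsics K: fx=475.1, fy=858.3, cx=333.3, cy=230.3
Marker side s = 0.202 m; corners in marker frame (Z=0):
  M0 = (-0.1010, +0.1010, 0)
  M1 = (+0.1010, +0.1010, 0)
  M2 = (+0.1010, -0.1010, 0)
  M3 = (-0.1010, -0.1010, 0)
Detected image corners:
  c0 = (128.584678, 168.881960) px
  c1 = (205.680318, 165.991399) px
  c2 = (220.418810, 16.747551) px
  c3 = (146.360975, 27.319107) px
Planar DLT: solve 8×8 A·h = b for H (H[2,2]=1):
  H  [+326.02191 -125.87328 +174.42921]
  H  [-59.72208 +694.87019 +92.93492]
  H  [-0.27345 -0.25781 +1.00000]
B = K⁻¹H; ‖b₁‖=0.919652, ‖b₂‖=0.919652; λ = 2/(‖b₁‖+‖b₂‖) = 1.087368, sign → tz>0 ⇒ λ=+1.087368
r₁ = λ·B[:,0] = (+0.95476,+0.00412,-0.29734); r₂ = λ·B[:,1] = (-0.09143,+0.95554,-0.28033)
r₃ = r₁×r₂ = (+0.28296,+0.29483,+0.91269); SVD([r₁ r₂ r₃]) → R = UVᵀ:
  R  [+0.95476 -0.09143 +0.28296]
  R  [+0.00412 +0.95554 +0.29483]
  R  [-0.29734 -0.28033 +0.91269]
t = (-0.36361, -0.17403, +1.08737) m
tr R = 2.822995; θ = arccos((tr R − 1)/2) = 0.423886 rad = 24.287°
axis k = ((R−Rᵀ)₃₂, (R−Rᵀ)₁₃, (R−Rᵀ)₂₁) / (2 sinθ) = (-0.699193, +0.705435, +0.116150)
rvec = θ·k = (-0.296378, +0.299024, +0.049235)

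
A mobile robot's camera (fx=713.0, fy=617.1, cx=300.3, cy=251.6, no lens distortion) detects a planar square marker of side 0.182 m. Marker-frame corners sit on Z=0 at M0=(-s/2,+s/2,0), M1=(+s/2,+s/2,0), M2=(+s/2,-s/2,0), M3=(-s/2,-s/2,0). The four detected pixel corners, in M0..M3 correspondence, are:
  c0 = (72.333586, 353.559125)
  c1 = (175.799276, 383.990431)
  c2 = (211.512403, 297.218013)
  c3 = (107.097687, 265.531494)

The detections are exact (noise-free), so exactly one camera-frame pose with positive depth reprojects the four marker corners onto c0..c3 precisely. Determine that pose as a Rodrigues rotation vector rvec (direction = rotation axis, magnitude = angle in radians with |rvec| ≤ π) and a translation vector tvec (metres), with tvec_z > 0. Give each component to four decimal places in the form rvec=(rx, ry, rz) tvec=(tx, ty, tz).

rvec=(0.0924, -0.0502, 0.3468) tvec=(-0.2646, 0.1424, 1.1907)

Intrinsics K: fx=713.0, fy=617.1, cx=300.3, cy=251.6
Marker side s = 0.182 m; corners in marker frame (Z=0):
  M0 = (-0.0910, +0.0910, 0)
  M1 = (+0.0910, +0.0910, 0)
  M2 = (+0.0910, -0.0910, 0)
  M3 = (-0.0910, -0.0910, 0)
Detected image corners:
  c0 = (72.333586, 353.559125) px
  c1 = (175.799276, 383.990431) px
  c2 = (211.512403, 297.218013) px
  c3 = (107.097687, 265.531494) px
Planar DLT: solve 8×8 A·h = b for H (H[2,2]=1):
  H  [+578.80770 -183.90502 +141.83348]
  H  [+188.35320 +502.51906 +325.42480]
  H  [+0.05451 +0.06865 +1.00000]
B = K⁻¹H; ‖b₁‖=0.839830, ‖b₂‖=0.839830; λ = 2/(‖b₁‖+‖b₂‖) = 1.190717, sign → tz>0 ⇒ λ=+1.190717
r₁ = λ·B[:,0] = (+0.93928,+0.33697,+0.06491); r₂ = λ·B[:,1] = (-0.34155,+0.93630,+0.08174)
r₃ = r₁×r₂ = (-0.03323,-0.09895,+0.99454); SVD([r₁ r₂ r₃]) → R = UVᵀ:
  R  [+0.93928 -0.34155 -0.03323]
  R  [+0.33697 +0.93630 -0.09895]
  R  [+0.06491 +0.08174 +0.99454]
t = (-0.26464, +0.14245, +1.19072) m
tr R = 2.870115; θ = arccos((tr R − 1)/2) = 0.362376 rad = 20.763°
axis k = ((R−Rᵀ)₃₂, (R−Rᵀ)₁₃, (R−Rᵀ)₂₁) / (2 sinθ) = (+0.254856, -0.138427, +0.957019)
rvec = θ·k = (+0.092354, -0.050163, +0.346801)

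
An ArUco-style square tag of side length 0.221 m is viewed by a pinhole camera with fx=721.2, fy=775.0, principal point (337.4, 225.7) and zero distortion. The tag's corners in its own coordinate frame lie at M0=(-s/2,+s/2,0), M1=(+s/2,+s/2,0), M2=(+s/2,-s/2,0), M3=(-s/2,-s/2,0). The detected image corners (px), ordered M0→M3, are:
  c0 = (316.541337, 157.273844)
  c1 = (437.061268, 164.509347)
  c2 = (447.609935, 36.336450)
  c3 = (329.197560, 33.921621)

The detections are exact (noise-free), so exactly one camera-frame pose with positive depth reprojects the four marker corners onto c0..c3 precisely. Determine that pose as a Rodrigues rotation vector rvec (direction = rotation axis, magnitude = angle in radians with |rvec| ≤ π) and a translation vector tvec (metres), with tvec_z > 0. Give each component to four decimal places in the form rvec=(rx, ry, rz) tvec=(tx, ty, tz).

rvec=(-0.1383, 0.2199, 0.0899) tvec=(0.0805, -0.2180, 1.3155)

Intrinsics K: fx=721.2, fy=775.0, cx=337.4, cy=225.7
Marker side s = 0.221 m; corners in marker frame (Z=0):
  M0 = (-0.1105, +0.1105, 0)
  M1 = (+0.1105, +0.1105, 0)
  M2 = (+0.1105, -0.1105, 0)
  M3 = (-0.1105, -0.1105, 0)
Detected image corners:
  c0 = (316.541337, 157.273844) px
  c1 = (437.061268, 164.509347) px
  c2 = (447.609935, 36.336450) px
  c3 = (329.197560, 33.921621) px
Planar DLT: solve 8×8 A·h = b for H (H[2,2]=1):
  H  [+475.57303 -89.43825 +381.54382]
  H  [+5.07994 +559.41725 +97.29585]
  H  [-0.16975 -0.09631 +1.00000]
B = K⁻¹H; ‖b₁‖=0.760148, ‖b₂‖=0.760148; λ = 2/(‖b₁‖+‖b₂‖) = 1.315533, sign → tz>0 ⇒ λ=+1.315533
r₁ = λ·B[:,0] = (+0.97196,+0.07366,-0.22331); r₂ = λ·B[:,1] = (-0.10387,+0.98649,-0.12670)
r₃ = r₁×r₂ = (+0.21096,+0.14634,+0.96648); SVD([r₁ r₂ r₃]) → R = UVᵀ:
  R  [+0.97196 -0.10387 +0.21096]
  R  [+0.07366 +0.98649 +0.14634]
  R  [-0.22331 -0.12670 +0.96648]
t = (+0.08052, -0.21796, +1.31553) m
tr R = 2.924925; θ = arccos((tr R − 1)/2) = 0.274863 rad = 15.748°
axis k = ((R−Rᵀ)₃₂, (R−Rᵀ)₁₃, (R−Rᵀ)₂₁) / (2 sinθ) = (-0.503002, +0.800022, +0.327038)
rvec = θ·k = (-0.138257, +0.219896, +0.089891)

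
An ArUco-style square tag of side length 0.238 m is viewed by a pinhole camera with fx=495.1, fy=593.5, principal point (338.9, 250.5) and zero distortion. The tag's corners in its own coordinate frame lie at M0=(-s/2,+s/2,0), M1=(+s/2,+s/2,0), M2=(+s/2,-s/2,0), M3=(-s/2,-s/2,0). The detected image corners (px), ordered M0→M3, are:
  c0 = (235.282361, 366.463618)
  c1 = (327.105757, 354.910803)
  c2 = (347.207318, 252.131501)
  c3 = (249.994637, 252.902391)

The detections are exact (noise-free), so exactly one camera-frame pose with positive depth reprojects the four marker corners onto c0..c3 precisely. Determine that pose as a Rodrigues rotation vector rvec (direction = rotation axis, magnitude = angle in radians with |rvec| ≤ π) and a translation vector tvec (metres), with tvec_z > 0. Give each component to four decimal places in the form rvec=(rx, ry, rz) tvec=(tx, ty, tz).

rvec=(0.4246, -0.5157, 0.1092) tvec=(-0.1082, 0.1117, 1.1429)

Intrinsics K: fx=495.1, fy=593.5, cx=338.9, cy=250.5
Marker side s = 0.238 m; corners in marker frame (Z=0):
  M0 = (-0.1190, +0.1190, 0)
  M1 = (+0.1190, +0.1190, 0)
  M2 = (+0.1190, -0.1190, 0)
  M3 = (-0.1190, -0.1190, 0)
Detected image corners:
  c0 = (235.282361, 366.463618) px
  c1 = (327.105757, 354.910803) px
  c2 = (347.207318, 252.131501) px
  c3 = (249.994637, 252.902391) px
Planar DLT: solve 8×8 A·h = b for H (H[2,2]=1):
  H  [+523.39924 +19.05768 +292.02384]
  H  [+107.24350 +551.45018 +308.50180]
  H  [+0.43704 +0.32006 +1.00000]
B = K⁻¹H; ‖b₁‖=0.874977, ‖b₂‖=0.874977; λ = 2/(‖b₁‖+‖b₂‖) = 1.142887, sign → tz>0 ⇒ λ=+1.142887
r₁ = λ·B[:,0] = (+0.86631,-0.00430,+0.49948); r₂ = λ·B[:,1] = (-0.20640,+0.90752,+0.36579)
r₃ = r₁×r₂ = (-0.45487,-0.41998,+0.78531); SVD([r₁ r₂ r₃]) → R = UVᵀ:
  R  [+0.86631 -0.20640 -0.45487]
  R  [-0.00430 +0.90752 -0.41998]
  R  [+0.49948 +0.36579 +0.78531]
t = (-0.10821, +0.11169, +1.14289) m
tr R = 2.559144; θ = arccos((tr R − 1)/2) = 0.676814 rad = 38.779°
axis k = ((R−Rᵀ)₃₂, (R−Rᵀ)₁₃, (R−Rᵀ)₂₁) / (2 sinθ) = (+0.627304, -0.761880, +0.161336)
rvec = θ·k = (+0.424568, -0.515651, +0.109195)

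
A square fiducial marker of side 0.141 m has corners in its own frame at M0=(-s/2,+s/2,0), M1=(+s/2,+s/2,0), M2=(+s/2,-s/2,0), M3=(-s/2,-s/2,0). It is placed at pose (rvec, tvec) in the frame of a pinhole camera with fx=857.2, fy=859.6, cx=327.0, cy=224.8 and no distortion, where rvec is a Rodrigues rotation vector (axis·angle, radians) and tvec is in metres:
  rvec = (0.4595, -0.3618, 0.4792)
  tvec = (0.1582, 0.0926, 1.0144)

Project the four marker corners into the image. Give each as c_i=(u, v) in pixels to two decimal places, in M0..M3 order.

c0=(381.09, 329.94) c1=(471.68, 364.26) c2=(539.19, 276.96) c3=(448.45, 235.40)

Intrinsics K: fx=857.2, fy=859.6, cx=327.0, cy=224.8
Marker side s = 0.141 m; corners in marker frame (Z=0):
  M0 = (-0.0705, +0.0705, 0)
  M1 = (+0.0705, +0.0705, 0)
  M2 = (+0.0705, -0.0705, 0)
  M3 = (-0.0705, -0.0705, 0)
rvec = (0.4595, -0.3618, 0.4792), |rvec| = θ = 0.75609 rad = 43.321°
Rodrigues: sinθ=0.68608, 1−cosθ=0.27248; R = I + sinθ·[k]× + (1−cosθ)·[k]×²:
    [+0.82816 -0.51407 -0.22335]
    [+0.35559 +0.78991 -0.49959]
    [+0.43325 +0.33432 +0.83697]
t = (0.1582, 0.0926, 1.0144) m
M0: Pc = R·M0+t = (+0.06357, +0.12322, +1.00743); u = 857.2·(+0.06357)/1.00743 + 327.0 = 381.0931, v = 859.6·(+0.12322)/1.00743 + 224.8 = 329.9390
M1: Pc = R·M1+t = (+0.18034, +0.17336, +1.06851); u = 857.2·(+0.18034)/1.06851 + 327.0 = 471.6780, v = 859.6·(+0.17336)/1.06851 + 224.8 = 364.2635
M2: Pc = R·M2+t = (+0.25283, +0.06198, +1.02137); u = 857.2·(+0.25283)/1.02137 + 327.0 = 539.1879, v = 859.6·(+0.06198)/1.02137 + 224.8 = 276.9632
M3: Pc = R·M3+t = (+0.13606, +0.01184, +0.96029); u = 857.2·(+0.13606)/0.96029 + 327.0 = 448.4509, v = 859.6·(+0.01184)/0.96029 + 224.8 = 235.4002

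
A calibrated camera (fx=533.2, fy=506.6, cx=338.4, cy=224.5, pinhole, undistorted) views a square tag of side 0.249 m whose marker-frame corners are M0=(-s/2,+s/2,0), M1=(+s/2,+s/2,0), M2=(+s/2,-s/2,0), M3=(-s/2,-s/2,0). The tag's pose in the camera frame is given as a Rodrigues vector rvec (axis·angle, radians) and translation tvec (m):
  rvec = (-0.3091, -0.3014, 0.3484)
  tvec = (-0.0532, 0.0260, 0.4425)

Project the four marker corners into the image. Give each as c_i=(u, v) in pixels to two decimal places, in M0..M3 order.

Intrinsics K: fx=533.2, fy=506.6, cx=338.4, cy=224.5
Marker side s = 0.249 m; corners in marker frame (Z=0):
  M0 = (-0.1245, +0.1245, 0)
  M1 = (+0.1245, +0.1245, 0)
  M2 = (+0.1245, -0.1245, 0)
  M3 = (-0.1245, -0.1245, 0)
rvec = (-0.3091, -0.3014, 0.3484), |rvec| = θ = 0.55477 rad = 31.786°
Rodrigues: sinθ=0.52675, 1−cosθ=0.14998; R = I + sinθ·[k]× + (1−cosθ)·[k]×²:
    [+0.89658 -0.28540 -0.33865]
    [+0.37620 +0.89429 +0.24232]
    [+0.23370 -0.34466 +0.90917]
t = (-0.0532, 0.0260, 0.4425) m
M0: Pc = R·M0+t = (-0.20036, +0.09050, +0.37049); u = 533.2·(-0.20036)/0.37049 + 338.4 = 50.0547, v = 506.6·(+0.09050)/0.37049 + 224.5 = 348.2492
M1: Pc = R·M1+t = (+0.02289, +0.18418, +0.42869); u = 533.2·(+0.02289)/0.42869 + 338.4 = 366.8728, v = 506.6·(+0.18418)/0.42869 + 224.5 = 442.1507
M2: Pc = R·M2+t = (+0.09396, -0.03850, +0.51451); u = 533.2·(+0.09396)/0.51451 + 338.4 = 435.7710, v = 506.6·(-0.03850)/0.51451 + 224.5 = 186.5894
M3: Pc = R·M3+t = (-0.12929, -0.13218, +0.45631); u = 533.2·(-0.12929)/0.45631 + 338.4 = 187.3237, v = 506.6·(-0.13218)/0.45631 + 224.5 = 77.7581

c0=(50.05, 348.25) c1=(366.87, 442.15) c2=(435.77, 186.59) c3=(187.32, 77.76)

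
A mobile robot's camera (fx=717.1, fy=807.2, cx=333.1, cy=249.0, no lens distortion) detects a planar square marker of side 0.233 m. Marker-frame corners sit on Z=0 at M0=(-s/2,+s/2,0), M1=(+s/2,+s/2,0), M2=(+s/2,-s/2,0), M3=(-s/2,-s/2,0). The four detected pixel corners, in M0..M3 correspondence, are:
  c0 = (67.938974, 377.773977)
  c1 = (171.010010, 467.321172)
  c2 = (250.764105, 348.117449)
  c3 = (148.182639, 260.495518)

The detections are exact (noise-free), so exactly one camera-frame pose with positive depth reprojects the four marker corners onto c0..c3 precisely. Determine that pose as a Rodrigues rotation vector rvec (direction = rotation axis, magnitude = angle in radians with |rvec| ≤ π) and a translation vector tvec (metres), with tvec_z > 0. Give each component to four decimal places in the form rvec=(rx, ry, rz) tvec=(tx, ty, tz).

Intrinsics K: fx=717.1, fy=807.2, cx=333.1, cy=249.0
Marker side s = 0.233 m; corners in marker frame (Z=0):
  M0 = (-0.1165, +0.1165, 0)
  M1 = (+0.1165, +0.1165, 0)
  M2 = (+0.1165, -0.1165, 0)
  M3 = (-0.1165, -0.1165, 0)
Detected image corners:
  c0 = (67.938974, 377.773977) px
  c1 = (171.010010, 467.321172) px
  c2 = (250.764105, 348.117449) px
  c3 = (148.182639, 260.495518) px
Planar DLT: solve 8×8 A·h = b for H (H[2,2]=1):
  H  [+435.81035 -350.88340 +159.48764]
  H  [+367.63848 +490.28124 +362.92364]
  H  [-0.03448 -0.04726 +1.00000]
B = K⁻¹H; ‖b₁‖=0.779419, ‖b₂‖=0.779419; λ = 2/(‖b₁‖+‖b₂‖) = 1.283007, sign → tz>0 ⇒ λ=+1.283007
r₁ = λ·B[:,0] = (+0.80028,+0.59799,-0.04423); r₂ = λ·B[:,1] = (-0.59962,+0.79798,-0.06063)
r₃ = r₁×r₂ = (-0.00096,+0.07505,+0.99718); SVD([r₁ r₂ r₃]) → R = UVᵀ:
  R  [+0.80028 -0.59962 -0.00096]
  R  [+0.59799 +0.79798 +0.07505]
  R  [-0.04423 -0.06063 +0.99718]
t = (-0.31062, +0.18108, +1.28301) m
tr R = 2.595444; θ = arccos((tr R − 1)/2) = 0.647288 rad = 37.087°
axis k = ((R−Rᵀ)₃₂, (R−Rᵀ)₁₃, (R−Rᵀ)₂₁) / (2 sinθ) = (-0.112498, +0.035883, +0.993004)
rvec = θ·k = (-0.072819, +0.023226, +0.642759)

rvec=(-0.0728, 0.0232, 0.6428) tvec=(-0.3106, 0.1811, 1.2830)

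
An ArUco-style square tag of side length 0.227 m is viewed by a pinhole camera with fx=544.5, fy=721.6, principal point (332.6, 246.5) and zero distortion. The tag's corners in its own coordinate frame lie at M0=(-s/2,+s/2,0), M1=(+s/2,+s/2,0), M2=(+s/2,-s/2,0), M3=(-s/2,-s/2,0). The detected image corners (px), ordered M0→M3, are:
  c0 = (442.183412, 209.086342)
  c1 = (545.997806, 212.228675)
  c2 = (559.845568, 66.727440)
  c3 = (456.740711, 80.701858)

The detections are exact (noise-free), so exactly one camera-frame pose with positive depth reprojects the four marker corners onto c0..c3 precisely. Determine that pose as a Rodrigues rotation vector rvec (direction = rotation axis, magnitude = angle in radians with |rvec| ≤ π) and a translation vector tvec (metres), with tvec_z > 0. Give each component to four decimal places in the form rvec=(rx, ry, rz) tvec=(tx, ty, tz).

Intrinsics K: fx=544.5, fy=721.6, cx=332.6, cy=246.5
Marker side s = 0.227 m; corners in marker frame (Z=0):
  M0 = (-0.1135, +0.1135, 0)
  M1 = (+0.1135, +0.1135, 0)
  M2 = (+0.1135, -0.1135, 0)
  M3 = (-0.1135, -0.1135, 0)
Detected image corners:
  c0 = (442.183412, 209.086342) px
  c1 = (545.997806, 212.228675) px
  c2 = (559.845568, 66.727440) px
  c3 = (456.740711, 80.701858) px
Planar DLT: solve 8×8 A·h = b for H (H[2,2]=1):
  H  [+177.67293 -115.97998 +498.02001]
  H  [-103.20387 +585.77293 +141.52990]
  H  [-0.55483 -0.10638 +1.00000]
B = K⁻¹H; ‖b₁‖=0.867476, ‖b₂‖=0.867476; λ = 2/(‖b₁‖+‖b₂‖) = 1.152770, sign → tz>0 ⇒ λ=+1.152770
r₁ = λ·B[:,0] = (+0.76684,+0.05362,-0.63959); r₂ = λ·B[:,1] = (-0.17064,+0.97767,-0.12263)
r₃ = r₁×r₂ = (+0.61874,+0.20317,+0.75887); SVD([r₁ r₂ r₃]) → R = UVᵀ:
  R  [+0.76684 -0.17064 +0.61874]
  R  [+0.05362 +0.97767 +0.20317]
  R  [-0.63959 -0.12263 +0.75887]
t = (+0.35021, -0.16769, +1.15277) m
tr R = 2.503383; θ = arccos((tr R − 1)/2) = 0.720173 rad = 41.263°
axis k = ((R−Rᵀ)₃₂, (R−Rᵀ)₁₃, (R−Rᵀ)₂₁) / (2 sinθ) = (-0.247002, +0.953984, +0.170014)
rvec = θ·k = (-0.177884, +0.687033, +0.122440)

rvec=(-0.1779, 0.6870, 0.1224) tvec=(0.3502, -0.1677, 1.1528)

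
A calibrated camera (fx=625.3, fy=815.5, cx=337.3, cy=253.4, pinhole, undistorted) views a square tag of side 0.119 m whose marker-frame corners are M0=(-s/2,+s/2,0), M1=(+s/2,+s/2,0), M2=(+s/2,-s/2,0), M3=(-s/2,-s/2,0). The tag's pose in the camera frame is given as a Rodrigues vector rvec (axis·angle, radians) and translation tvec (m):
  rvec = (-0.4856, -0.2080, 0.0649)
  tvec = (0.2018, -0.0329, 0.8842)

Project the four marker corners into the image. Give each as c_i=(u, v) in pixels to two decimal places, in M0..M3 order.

Intrinsics K: fx=625.3, fy=815.5, cx=337.3, cy=253.4
Marker side s = 0.119 m; corners in marker frame (Z=0):
  M0 = (-0.0595, +0.0595, 0)
  M1 = (+0.0595, +0.0595, 0)
  M2 = (+0.0595, -0.0595, 0)
  M3 = (-0.0595, -0.0595, 0)
rvec = (-0.4856, -0.2080, 0.0649), |rvec| = θ = 0.53224 rad = 30.495°
Rodrigues: sinθ=0.50747, 1−cosθ=0.13833; R = I + sinθ·[k]× + (1−cosθ)·[k]×²:
    [+0.97682 -0.01256 -0.21371]
    [+0.11120 +0.88280 +0.45640]
    [+0.18293 -0.46959 +0.86373]
t = (0.2018, -0.0329, 0.8842) m
M0: Pc = R·M0+t = (+0.14293, +0.01301, +0.84538); u = 625.3·(+0.14293)/0.84538 + 337.3 = 443.0229, v = 815.5·(+0.01301)/0.84538 + 253.4 = 265.9502
M1: Pc = R·M1+t = (+0.25917, +0.02624, +0.86714); u = 625.3·(+0.25917)/0.86714 + 337.3 = 524.1907, v = 815.5·(+0.02624)/0.86714 + 253.4 = 278.0799
M2: Pc = R·M2+t = (+0.26067, -0.07881, +0.92302); u = 625.3·(+0.26067)/0.92302 + 337.3 = 513.8885, v = 815.5·(-0.07881)/0.92302 + 253.4 = 183.7707
M3: Pc = R·M3+t = (+0.14443, -0.09204, +0.90126); u = 625.3·(+0.14443)/0.90126 + 337.3 = 437.5045, v = 815.5·(-0.09204)/0.90126 + 253.4 = 170.1152

c0=(443.02, 265.95) c1=(524.19, 278.08) c2=(513.89, 183.77) c3=(437.50, 170.12)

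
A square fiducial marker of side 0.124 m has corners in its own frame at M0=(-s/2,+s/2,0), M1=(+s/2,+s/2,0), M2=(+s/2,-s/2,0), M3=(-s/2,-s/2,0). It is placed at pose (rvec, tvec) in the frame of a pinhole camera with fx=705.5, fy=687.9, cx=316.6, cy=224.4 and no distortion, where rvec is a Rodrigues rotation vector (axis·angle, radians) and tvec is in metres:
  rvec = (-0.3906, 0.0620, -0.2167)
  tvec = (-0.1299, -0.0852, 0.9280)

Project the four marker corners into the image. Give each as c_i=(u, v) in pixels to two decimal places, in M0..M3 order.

c0=(177.81, 212.58) c1=(271.91, 191.64) c2=(255.97, 112.36) c3=(166.61, 132.44)

Intrinsics K: fx=705.5, fy=687.9, cx=316.6, cy=224.4
Marker side s = 0.124 m; corners in marker frame (Z=0):
  M0 = (-0.0620, +0.0620, 0)
  M1 = (+0.0620, +0.0620, 0)
  M2 = (+0.0620, -0.0620, 0)
  M3 = (-0.0620, -0.0620, 0)
rvec = (-0.3906, 0.0620, -0.2167), |rvec| = θ = 0.45097 rad = 25.839°
Rodrigues: sinθ=0.43584, 1−cosθ=0.09997; R = I + sinθ·[k]× + (1−cosθ)·[k]×²:
    [+0.97503 +0.19752 +0.10153]
    [-0.22133 +0.90192 +0.37089]
    [-0.01831 -0.38410 +0.92311]
t = (-0.1299, -0.0852, 0.9280) m
M0: Pc = R·M0+t = (-0.17811, -0.01556, +0.90532); u = 705.5·(-0.17811)/0.90532 + 316.6 = 177.8060, v = 687.9·(-0.01556)/0.90532 + 224.4 = 212.5780
M1: Pc = R·M1+t = (-0.05720, -0.04300, +0.90305); u = 705.5·(-0.05720)/0.90305 + 316.6 = 271.9116, v = 687.9·(-0.04300)/0.90305 + 224.4 = 191.6417
M2: Pc = R·M2+t = (-0.08169, -0.15484, +0.95068); u = 705.5·(-0.08169)/0.95068 + 316.6 = 255.9741, v = 687.9·(-0.15484)/0.95068 + 224.4 = 112.3585
M3: Pc = R·M3+t = (-0.20260, -0.12740, +0.95295); u = 705.5·(-0.20260)/0.95295 + 316.6 = 166.6099, v = 687.9·(-0.12740)/0.95295 + 224.4 = 132.4373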